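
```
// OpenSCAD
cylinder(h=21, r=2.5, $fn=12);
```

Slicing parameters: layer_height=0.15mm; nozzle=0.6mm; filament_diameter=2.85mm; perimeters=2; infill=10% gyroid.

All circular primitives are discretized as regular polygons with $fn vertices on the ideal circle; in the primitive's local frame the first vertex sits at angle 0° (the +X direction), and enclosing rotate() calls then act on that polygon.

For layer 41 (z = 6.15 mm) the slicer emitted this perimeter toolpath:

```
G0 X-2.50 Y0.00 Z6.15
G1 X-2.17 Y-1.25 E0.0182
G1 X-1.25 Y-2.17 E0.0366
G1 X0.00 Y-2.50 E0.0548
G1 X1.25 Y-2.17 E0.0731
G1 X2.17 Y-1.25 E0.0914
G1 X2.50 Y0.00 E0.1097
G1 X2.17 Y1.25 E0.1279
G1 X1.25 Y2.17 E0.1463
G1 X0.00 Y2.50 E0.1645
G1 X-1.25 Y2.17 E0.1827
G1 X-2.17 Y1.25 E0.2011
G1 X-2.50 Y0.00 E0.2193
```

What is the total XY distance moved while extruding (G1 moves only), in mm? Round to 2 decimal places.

15.55 mm

Sum the Euclidean lengths of each G1 segment: total = 15.55 mm.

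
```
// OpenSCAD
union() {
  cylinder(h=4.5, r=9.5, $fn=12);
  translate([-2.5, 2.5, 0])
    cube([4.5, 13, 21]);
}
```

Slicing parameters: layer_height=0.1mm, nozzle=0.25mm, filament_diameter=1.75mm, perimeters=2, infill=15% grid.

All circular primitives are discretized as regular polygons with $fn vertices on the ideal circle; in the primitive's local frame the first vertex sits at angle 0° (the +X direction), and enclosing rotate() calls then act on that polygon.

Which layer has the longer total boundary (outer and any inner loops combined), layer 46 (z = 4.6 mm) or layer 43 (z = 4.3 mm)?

Layer 46 (z = 4.6): the cylinder does not reach this height (z outside [0, 4.5]); the cube at (-2.5, 2.5) is present — its section is the full 4.5×13 rectangle (perimeter 35.00 mm); Taking the union: only the 4.5×13 cube at (-2.5, 2.5) is present, so the union is just that shape — boundary = 35.00 mm. So its perimeter = 35.00 mm. Layer 43 (z = 4.3): the cylinder: section is a regular 12-gon, circumradius r=9.5 (perimeter = 2·12·9.500·sin(180°/12) = 59.01 mm); the cube at (-2.5, 2.5) (footprint 4.5×13) is included at this height (perimeter 35.00 mm); Merging all regions: the regions partially overlap (shared area 30.13 mm²), so the edge portions inside another operand are dropped and the merged outline is re-measured after clipping — boundary = 72.06 mm. So its perimeter = 72.06 mm. Layer 43 is larger (72.06 vs 35.00 mm).

layer 43 (z = 4.3 mm)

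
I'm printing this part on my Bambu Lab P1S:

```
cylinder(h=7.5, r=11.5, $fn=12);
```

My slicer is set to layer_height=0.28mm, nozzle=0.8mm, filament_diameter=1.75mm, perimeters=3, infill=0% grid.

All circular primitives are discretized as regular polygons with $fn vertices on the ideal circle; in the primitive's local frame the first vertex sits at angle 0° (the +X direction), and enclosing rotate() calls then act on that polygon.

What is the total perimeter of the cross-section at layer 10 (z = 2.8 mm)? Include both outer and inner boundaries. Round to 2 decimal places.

71.43 mm

At z = 2.8 mm: the cylinder: section is a regular 12-gon, circumradius r=11.5 (perimeter = 2·12·11.500·sin(180°/12) = 71.43 mm). Overall, the cross-section is a single solid region. Total boundary length (outer) = 71.43 mm.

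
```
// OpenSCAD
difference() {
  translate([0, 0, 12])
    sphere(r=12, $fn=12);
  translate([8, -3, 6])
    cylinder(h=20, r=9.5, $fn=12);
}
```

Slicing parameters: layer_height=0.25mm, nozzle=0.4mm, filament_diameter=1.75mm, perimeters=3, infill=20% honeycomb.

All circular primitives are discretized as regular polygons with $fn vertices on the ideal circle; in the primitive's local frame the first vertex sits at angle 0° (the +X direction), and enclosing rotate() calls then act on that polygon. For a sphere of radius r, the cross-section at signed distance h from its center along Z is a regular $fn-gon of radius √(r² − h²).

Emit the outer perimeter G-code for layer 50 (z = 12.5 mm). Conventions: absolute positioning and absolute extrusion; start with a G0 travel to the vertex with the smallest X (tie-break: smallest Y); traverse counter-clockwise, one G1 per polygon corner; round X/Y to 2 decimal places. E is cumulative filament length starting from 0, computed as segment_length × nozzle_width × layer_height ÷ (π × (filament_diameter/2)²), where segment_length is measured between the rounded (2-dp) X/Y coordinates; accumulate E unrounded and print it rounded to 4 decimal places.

At z = 12.5 mm: the sphere: section is a regular 12-gon, circumradius = √(r²−h²) = √(12²−0.5²) = 11.990; the r=9.5 cylinder at (8, -3) contributes a regular 12-gon of circumradius 9.5; Subtracting the remaining from the first: starting from the r=12 sphere, the r=9.5 cylinder at (8, -3) partially overlaps it — only the 168.82 mm² overlap (of its 270.75 mm²) is removed, clipping the outline — 1 connected region. The outline is a single polygon with 16 vertices. Extrusion per mm of travel: 0.4 × 0.25 / (π × 0.875²) = 0.041575. Accumulating E over each segment gives final E = 3.3272.

G0 X-11.99 Y0.00 Z12.50
G1 X-10.38 Y-5.99 E0.2579
G1 X-5.99 Y-10.38 E0.5160
G1 X0.00 Y-11.99 E0.7739
G1 X3.16 Y-11.14 E0.9099
G1 X-0.23 Y-7.75 E1.1092
G1 X-1.50 Y-3.00 E1.3136
G1 X-0.23 Y1.75 E1.5181
G1 X3.25 Y5.23 E1.7227
G1 X8.00 Y6.50 E1.9271
G1 X10.42 Y5.85 E2.0313
G1 X10.38 Y5.99 E2.0373
G1 X5.99 Y10.38 E2.2954
G1 X0.00 Y11.99 E2.5533
G1 X-5.99 Y10.38 E2.8112
G1 X-10.38 Y5.99 E3.0693
G1 X-11.99 Y0.00 E3.3272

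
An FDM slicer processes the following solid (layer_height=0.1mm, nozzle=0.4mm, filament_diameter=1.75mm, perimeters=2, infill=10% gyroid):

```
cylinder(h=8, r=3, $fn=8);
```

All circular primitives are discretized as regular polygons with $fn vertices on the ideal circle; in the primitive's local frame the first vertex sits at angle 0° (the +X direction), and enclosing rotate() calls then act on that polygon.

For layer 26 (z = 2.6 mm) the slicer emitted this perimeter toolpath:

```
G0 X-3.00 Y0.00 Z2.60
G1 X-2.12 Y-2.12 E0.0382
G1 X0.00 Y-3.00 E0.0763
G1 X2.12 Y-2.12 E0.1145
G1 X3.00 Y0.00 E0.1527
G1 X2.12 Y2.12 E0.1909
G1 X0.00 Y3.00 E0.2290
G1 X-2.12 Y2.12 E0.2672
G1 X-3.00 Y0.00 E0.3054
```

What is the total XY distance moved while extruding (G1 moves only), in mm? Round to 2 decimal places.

Sum the Euclidean lengths of each G1 segment: total = 18.36 mm.

18.36 mm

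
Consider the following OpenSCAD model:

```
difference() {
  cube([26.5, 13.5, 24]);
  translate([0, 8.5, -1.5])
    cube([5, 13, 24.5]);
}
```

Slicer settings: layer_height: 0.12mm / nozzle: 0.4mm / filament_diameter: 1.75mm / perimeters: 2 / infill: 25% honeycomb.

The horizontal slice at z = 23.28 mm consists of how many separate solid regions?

At z = 23.28 mm: the cube is present — its section is the full 26.5×13.5 rectangle; the cube at (0, 8.5) does not reach this height (z outside [-1.5, 23]); After the difference (first − rest): none of the subtracted shapes is present at this height, so the 26.5×13.5 cube is unchanged — 1 connected region. The result has 1 disconnected region.

1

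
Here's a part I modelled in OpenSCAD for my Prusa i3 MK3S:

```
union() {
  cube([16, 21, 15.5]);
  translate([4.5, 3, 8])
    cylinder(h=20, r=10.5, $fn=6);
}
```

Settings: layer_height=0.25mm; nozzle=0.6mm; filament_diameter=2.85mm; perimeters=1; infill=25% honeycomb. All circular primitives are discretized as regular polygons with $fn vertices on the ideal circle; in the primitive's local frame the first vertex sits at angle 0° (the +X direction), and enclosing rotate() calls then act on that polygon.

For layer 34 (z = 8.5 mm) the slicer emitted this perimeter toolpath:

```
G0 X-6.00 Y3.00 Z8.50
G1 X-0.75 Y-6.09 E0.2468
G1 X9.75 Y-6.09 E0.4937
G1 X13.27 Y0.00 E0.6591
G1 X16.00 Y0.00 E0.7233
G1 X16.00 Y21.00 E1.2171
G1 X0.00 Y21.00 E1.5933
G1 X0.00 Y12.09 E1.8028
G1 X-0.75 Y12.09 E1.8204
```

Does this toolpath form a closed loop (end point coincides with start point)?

Start point (G0): (-6.00, 3.00). End point (last G1): the path does not return to the start — open.

no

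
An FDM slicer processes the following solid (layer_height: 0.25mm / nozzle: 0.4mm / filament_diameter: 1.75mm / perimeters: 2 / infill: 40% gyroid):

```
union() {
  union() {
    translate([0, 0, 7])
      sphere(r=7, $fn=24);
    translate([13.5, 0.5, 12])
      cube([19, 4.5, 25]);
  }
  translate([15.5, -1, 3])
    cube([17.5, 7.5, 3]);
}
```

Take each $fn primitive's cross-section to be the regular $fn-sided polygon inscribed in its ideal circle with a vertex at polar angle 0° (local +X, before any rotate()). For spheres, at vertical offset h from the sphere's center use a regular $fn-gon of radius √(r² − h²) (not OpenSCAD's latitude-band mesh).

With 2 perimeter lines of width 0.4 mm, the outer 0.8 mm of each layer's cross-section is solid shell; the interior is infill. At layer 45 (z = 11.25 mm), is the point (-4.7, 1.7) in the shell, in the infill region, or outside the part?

shell

At z = 11.25 mm: the sphere: section is a regular 24-gon, circumradius = √(r²−h²) = √(7²−4.25²) = 5.562; the cube at (13.5, 0.5) does not reach this height (z outside [12, 37]); Combining (union): only the r=7 sphere is present, so the union is just that shape — 1 connected region; the cube at (15.5, -1) is absent (z outside [3, 6]); Taking the union: only the result so far is present, so the union is just that shape — 1 connected region. Overall, the cross-section is a single solid region. The nearest boundary edge runs (-4.82, 2.78)→(-5.37, 1.44); distance from the point to it = 0.52 mm. The point is inside the cross-section, 0.52 mm from the nearest boundary — within the 0.8 mm shell band (2 × 0.4).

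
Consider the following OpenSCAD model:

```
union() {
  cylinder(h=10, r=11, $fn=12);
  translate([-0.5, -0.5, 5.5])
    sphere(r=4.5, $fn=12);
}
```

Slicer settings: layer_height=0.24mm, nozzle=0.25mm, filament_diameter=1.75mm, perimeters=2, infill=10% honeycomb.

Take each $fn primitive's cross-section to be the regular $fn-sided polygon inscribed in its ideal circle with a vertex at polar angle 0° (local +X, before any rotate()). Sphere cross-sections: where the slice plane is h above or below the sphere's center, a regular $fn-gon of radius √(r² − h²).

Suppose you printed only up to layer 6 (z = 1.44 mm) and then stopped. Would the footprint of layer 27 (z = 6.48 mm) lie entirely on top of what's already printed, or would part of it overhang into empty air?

entirely on top

Compare the two slices. At z = 1.44: the r=11 cylinder gives a regular 12-gon of circumradius 11 (constant along its height) (area = (12/2)·11.000²·sin(360°/12) = 363.00 mm²); the r=4.5 sphere at (-0.5, -0.5) contributes a regular 12-gon of circumradius √(4.5²−4.06²) = 1.941 (area = (12/2)·1.941²·sin(360°/12) = 11.30 mm²); Merging all regions: the r=4.5 sphere at (-0.5, -0.5) lies entirely inside the r=11 cylinder, so the union is just the r=11 cylinder — area = 363.00 mm². At z = 6.48: the cylinder: section is a regular 12-gon, circumradius r=11 (area = (12/2)·11.000²·sin(360°/12) = 363.00 mm²); the r=4.5 sphere at (-0.5, -0.5) contributes a regular 12-gon of circumradius √(4.5²−0.98²) = 4.392 (area = (12/2)·4.392²·sin(360°/12) = 57.87 mm²); Taking the union: the r=4.5 sphere at (-0.5, -0.5) lies entirely inside the r=11 cylinder, so the union is just the r=11 cylinder — area = 363.00 mm². Checking containment: the cross-section at z = 6.48 is a subset of the cross-section at z = 1.44.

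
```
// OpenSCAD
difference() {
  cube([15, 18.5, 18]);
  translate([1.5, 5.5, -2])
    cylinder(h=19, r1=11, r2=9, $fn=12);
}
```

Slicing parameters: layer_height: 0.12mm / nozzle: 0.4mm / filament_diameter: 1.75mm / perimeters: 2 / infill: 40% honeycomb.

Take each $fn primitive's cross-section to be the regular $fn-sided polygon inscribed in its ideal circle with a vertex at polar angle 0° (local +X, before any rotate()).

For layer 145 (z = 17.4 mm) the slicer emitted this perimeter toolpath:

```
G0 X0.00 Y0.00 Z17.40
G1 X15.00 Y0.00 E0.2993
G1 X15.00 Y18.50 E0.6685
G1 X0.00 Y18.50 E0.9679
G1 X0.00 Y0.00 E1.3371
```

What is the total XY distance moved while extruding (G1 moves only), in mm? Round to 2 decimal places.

Sum the Euclidean lengths of each G1 segment: total = 67.00 mm.

67.00 mm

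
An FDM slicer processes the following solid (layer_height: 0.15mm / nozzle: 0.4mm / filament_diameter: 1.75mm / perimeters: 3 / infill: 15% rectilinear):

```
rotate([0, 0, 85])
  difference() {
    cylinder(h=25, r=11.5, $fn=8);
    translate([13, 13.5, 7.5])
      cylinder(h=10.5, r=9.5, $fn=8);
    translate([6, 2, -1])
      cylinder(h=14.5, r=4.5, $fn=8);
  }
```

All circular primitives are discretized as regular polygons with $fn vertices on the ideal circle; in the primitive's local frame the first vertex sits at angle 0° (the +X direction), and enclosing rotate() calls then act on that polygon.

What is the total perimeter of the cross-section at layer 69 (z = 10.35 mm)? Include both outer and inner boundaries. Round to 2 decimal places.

97.97 mm

At z = 10.35 mm: the r=11.5 cylinder gives a regular 8-gon of circumradius 11.5 (constant along its height) (perimeter = 2·8·11.500·sin(180°/8) = 70.41 mm); the r=9.5 cylinder at (13, 13.5) contributes a regular 8-gon of circumradius 9.5 (perimeter = 2·8·9.500·sin(180°/8) = 58.17 mm); the r=4.5 cylinder at (6, 2) gives a regular 8-gon of circumradius 4.5 (constant along its height) (perimeter = 2·8·4.500·sin(180°/8) = 27.55 mm); After the difference (first − rest): starting from the r=11.5 cylinder, the r=9.5 cylinder at (13, 13.5) partially overlaps it — only the 6.15 mm² overlap (of its 255.27 mm²) is removed, clipping the outline; the r=4.5 cylinder at (6, 2) lies wholly inside it (removes its full 57.28 mm² and its 27.55 mm outline becomes a hole wall) — boundary (outer + 1 inner loop) = 97.97 mm; (rotated 85° about Z; rotation is an isometry so areas/perimeters/island counts are preserved). Overall, the cross-section is one region with 1 hole. Total boundary length (outer + inner) = 97.97 mm.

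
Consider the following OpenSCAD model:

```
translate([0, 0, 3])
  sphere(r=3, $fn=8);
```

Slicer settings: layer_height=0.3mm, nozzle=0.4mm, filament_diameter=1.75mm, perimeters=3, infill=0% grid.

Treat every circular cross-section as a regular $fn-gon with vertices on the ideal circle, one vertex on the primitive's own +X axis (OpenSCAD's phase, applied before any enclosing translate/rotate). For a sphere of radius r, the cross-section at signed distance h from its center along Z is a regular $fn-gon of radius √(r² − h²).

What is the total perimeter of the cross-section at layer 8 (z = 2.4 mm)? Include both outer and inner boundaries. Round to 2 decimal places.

At z = 2.4 mm: the r=3 sphere slices to a regular 8-gon of circumradius 2.939 (√(r²−h²) with h=0.6 from center) (perimeter = 2·8·2.939·sin(180°/8) = 18.00 mm). Overall, the cross-section is a single solid region. Total boundary length (outer) = 18.00 mm.

18.00 mm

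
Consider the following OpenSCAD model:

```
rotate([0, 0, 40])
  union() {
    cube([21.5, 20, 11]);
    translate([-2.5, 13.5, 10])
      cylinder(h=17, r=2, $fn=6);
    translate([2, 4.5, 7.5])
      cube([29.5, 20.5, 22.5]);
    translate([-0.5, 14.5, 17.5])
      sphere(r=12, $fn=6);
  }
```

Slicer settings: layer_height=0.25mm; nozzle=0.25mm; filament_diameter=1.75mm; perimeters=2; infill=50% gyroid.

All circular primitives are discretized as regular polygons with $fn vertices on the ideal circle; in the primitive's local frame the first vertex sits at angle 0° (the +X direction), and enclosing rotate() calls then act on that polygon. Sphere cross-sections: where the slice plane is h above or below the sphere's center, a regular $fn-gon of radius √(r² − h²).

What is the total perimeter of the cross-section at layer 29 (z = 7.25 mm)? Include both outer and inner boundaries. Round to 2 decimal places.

91.91 mm

At z = 7.25 mm: the 21.5×20 cube contributes its full rectangle (perimeter 83.00 mm); the cylinder at (-2.5, 13.5) is absent (z outside [10, 27]); the cube at (2, 4.5) is absent (z outside [7.5, 30]); the sphere at (-0.5, 14.5): section is a regular 6-gon, circumradius = √(r²−h²) = √(12²−10.25²) = 6.240 (perimeter = 2·6·6.240·sin(180°/6) = 37.44 mm); Merging all regions: the regions partially overlap (shared area 45.18 mm²), so the edge portions inside another operand are dropped and the merged outline is re-measured after clipping — boundary = 91.91 mm; (rotated 40° about Z; rotation is an isometry so areas/perimeters/island counts are preserved). Overall, the cross-section is a single solid region. Total boundary length (outer) = 91.91 mm.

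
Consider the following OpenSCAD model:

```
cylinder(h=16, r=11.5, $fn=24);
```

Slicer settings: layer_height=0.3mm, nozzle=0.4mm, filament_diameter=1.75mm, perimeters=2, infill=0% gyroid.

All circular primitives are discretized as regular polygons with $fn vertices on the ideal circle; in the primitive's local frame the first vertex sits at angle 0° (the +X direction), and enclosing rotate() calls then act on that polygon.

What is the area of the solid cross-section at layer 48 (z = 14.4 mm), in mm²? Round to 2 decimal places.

410.75 mm²

At z = 14.4 mm: the r=11.5 cylinder contributes a regular 24-gon of circumradius 11.5 (area = (24/2)·11.500²·sin(360°/24) = 410.75 mm²). Overall, the cross-section is a single solid region. Net area = 410.75 mm².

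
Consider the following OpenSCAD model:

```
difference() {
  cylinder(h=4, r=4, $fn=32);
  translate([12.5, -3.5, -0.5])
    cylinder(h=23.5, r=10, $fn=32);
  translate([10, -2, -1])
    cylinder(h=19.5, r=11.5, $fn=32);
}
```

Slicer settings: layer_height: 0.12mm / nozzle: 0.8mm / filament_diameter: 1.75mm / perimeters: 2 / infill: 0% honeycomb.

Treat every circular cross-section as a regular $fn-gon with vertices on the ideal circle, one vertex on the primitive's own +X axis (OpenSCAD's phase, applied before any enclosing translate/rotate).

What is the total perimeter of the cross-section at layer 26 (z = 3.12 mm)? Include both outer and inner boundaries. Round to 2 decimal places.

At z = 3.12 mm: the cylinder: section is a regular 32-gon, circumradius r=4 (perimeter = 2·32·4.000·sin(180°/32) = 25.09 mm); the r=10 cylinder at (12.5, -3.5) contributes a regular 32-gon of circumradius 10 (perimeter = 2·32·10.000·sin(180°/32) = 62.73 mm); the cylinder at (10, -2): section is a regular 32-gon, circumradius r=11.5 (perimeter = 2·32·11.500·sin(180°/32) = 72.14 mm); Taking the first minus the rest: starting from the r=4 cylinder, the r=10 cylinder at (12.5, -3.5) partially overlaps it — only the 2.99 mm² overlap (of its 312.14 mm²) is removed, clipping the outline; the r=11.5 cylinder at (10, -2) partially overlaps it — only the 30.16 mm² overlap (of its 412.81 mm²) is removed, clipping the outline — boundary = 19.47 mm. Overall, the cross-section is a single solid region. Total boundary length (outer) = 19.47 mm.

19.47 mm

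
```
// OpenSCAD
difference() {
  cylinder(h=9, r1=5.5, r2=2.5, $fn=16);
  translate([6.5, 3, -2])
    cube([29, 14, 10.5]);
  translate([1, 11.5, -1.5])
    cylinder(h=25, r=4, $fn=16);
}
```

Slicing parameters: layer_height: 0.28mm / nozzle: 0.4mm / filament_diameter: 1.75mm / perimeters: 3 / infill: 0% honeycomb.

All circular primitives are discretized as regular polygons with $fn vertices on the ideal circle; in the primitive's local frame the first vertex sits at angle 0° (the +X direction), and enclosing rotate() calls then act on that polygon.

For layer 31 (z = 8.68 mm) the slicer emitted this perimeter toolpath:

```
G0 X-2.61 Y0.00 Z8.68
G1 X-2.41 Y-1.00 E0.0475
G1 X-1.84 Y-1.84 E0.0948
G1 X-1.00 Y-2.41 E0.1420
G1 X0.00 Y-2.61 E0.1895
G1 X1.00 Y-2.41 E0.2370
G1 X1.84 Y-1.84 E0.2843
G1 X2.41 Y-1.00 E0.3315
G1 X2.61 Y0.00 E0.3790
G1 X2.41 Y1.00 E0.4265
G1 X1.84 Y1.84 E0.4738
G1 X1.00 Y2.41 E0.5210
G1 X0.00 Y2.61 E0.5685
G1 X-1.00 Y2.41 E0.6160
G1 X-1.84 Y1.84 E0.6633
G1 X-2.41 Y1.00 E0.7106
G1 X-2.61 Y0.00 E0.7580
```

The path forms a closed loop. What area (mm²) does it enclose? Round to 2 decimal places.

20.82 mm²

Apply the shoelace formula to the sequence of (X, Y) vertices; enclosed area = 20.82 mm².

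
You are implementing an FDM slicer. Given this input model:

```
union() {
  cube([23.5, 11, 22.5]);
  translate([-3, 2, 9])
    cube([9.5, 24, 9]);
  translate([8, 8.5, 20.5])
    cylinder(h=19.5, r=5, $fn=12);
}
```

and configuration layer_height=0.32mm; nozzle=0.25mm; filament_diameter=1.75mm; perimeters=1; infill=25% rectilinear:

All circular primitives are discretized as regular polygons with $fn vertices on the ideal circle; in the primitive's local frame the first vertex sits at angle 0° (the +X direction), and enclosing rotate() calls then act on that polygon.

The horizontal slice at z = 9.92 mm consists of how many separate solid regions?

1

At z = 9.92 mm: the cube (footprint 23.5×11) is included at this height; the cube at (-3, 2) (footprint 9.5×24) is included at this height; the cylinder at (8, 8.5) does not reach this height (z outside [20.5, 40]); Taking the union: the regions partially overlap (shared area 58.50 mm²), so overlapping operands fuse into one piece — 1 connected region. The result has 1 disconnected region.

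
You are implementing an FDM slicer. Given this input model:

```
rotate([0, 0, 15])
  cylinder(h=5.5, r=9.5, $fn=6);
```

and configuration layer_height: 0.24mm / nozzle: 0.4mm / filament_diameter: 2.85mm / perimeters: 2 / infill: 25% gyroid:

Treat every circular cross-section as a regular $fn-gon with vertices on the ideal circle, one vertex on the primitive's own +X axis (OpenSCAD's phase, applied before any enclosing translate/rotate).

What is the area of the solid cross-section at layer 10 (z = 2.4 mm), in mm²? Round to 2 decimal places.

234.48 mm²

At z = 2.4 mm: the cylinder: section is a regular 6-gon, circumradius r=9.5 (area = (6/2)·9.500²·sin(360°/6) = 234.48 mm²); (rotated 15° about Z; rotation is an isometry so areas/perimeters/island counts are preserved). Overall, the cross-section is a single solid region. Net area = 234.48 mm².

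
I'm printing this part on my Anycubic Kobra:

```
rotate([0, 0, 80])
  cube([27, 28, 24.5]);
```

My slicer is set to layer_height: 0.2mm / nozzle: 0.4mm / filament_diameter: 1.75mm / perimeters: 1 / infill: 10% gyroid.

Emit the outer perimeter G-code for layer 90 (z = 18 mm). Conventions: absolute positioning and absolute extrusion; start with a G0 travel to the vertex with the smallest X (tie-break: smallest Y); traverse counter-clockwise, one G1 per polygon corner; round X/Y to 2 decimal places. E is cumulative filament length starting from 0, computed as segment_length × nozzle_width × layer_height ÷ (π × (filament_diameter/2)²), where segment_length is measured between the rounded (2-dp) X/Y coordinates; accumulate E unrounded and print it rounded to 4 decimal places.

G0 X-27.57 Y4.86 Z18.00
G1 X0.00 Y0.00 E0.9311
G1 X4.69 Y26.59 E1.8292
G1 X-22.89 Y31.45 E2.7606
G1 X-27.57 Y4.86 E3.6586

At z = 18 mm: the cube (footprint 27×28) is included at this height; (rotated 80° about Z; rotation is an isometry so areas/perimeters/island counts are preserved). The outline is a single polygon with 4 vertices. Extrusion per mm of travel: 0.4 × 0.2 / (π × 0.875²) = 0.033260. Accumulating E over each segment gives final E = 3.6586.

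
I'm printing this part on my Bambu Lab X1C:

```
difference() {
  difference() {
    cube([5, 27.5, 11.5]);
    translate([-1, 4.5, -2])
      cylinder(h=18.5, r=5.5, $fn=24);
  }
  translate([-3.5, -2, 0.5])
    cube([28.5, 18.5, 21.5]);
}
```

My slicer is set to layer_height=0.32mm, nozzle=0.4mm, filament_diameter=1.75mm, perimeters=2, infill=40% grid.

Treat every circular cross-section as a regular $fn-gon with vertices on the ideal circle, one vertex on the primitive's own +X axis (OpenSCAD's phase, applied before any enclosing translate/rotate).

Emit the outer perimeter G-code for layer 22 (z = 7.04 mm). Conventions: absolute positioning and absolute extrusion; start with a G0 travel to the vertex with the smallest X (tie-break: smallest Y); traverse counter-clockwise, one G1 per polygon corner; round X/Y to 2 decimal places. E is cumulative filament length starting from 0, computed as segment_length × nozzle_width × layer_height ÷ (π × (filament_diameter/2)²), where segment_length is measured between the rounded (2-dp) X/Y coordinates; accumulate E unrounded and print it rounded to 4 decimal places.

At z = 7.04 mm: the 5×27.5 cube contributes its full rectangle; the r=5.5 cylinder at (-1, 4.5) contributes a regular 24-gon of circumradius 5.5; Taking the first minus the rest: starting from the 5×27.5 cube, the r=5.5 cylinder at (-1, 4.5) partially overlaps it — only the 34.99 mm² overlap (of its 93.95 mm²) is removed, clipping the outline — 1 connected region; the cube at (-3.5, -2) is present — its section is the full 28.5×18.5 rectangle; Taking the first minus the rest: starting from that combined region, the 28.5×18.5 cube at (-3.5, -2) partially overlaps it — only the 47.51 mm² overlap (of its 527.25 mm²) is removed, clipping the outline — 1 connected region. The outline is a single polygon with 4 vertices. Extrusion per mm of travel: 0.4 × 0.32 / (π × 0.875²) = 0.053216. Accumulating E over each segment gives final E = 1.7029.

G0 X0.00 Y16.50 Z7.04
G1 X5.00 Y16.50 E0.2661
G1 X5.00 Y27.50 E0.8515
G1 X0.00 Y27.50 E1.1175
G1 X0.00 Y16.50 E1.7029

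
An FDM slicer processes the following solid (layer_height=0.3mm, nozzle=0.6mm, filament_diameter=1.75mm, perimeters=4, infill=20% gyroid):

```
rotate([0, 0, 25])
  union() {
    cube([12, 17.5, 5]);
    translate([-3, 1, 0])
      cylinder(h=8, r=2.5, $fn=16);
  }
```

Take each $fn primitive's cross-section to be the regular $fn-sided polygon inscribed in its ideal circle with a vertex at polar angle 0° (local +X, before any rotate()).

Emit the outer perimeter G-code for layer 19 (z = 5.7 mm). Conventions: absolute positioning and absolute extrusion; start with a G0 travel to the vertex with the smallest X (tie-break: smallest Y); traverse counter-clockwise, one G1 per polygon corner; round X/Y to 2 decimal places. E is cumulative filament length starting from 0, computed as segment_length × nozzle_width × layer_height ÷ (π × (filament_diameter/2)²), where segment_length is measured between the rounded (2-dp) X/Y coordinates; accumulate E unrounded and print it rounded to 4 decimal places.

At z = 5.7 mm: the cube is absent (z outside [0, 5]); the r=2.5 cylinder at (-3, 1) gives a regular 16-gon of circumradius 2.5 (constant along its height); Taking the union: only the r=2.5 cylinder at (-3, 1) is present, so the union is just that shape — 1 connected region; (whole slice rotated 25° about Z — lengths, areas and connectivity unchanged). The outline is a single polygon with 16 vertices. Extrusion per mm of travel: 0.6 × 0.3 / (π × 0.875²) = 0.074835. Accumulating E over each segment gives final E = 1.1681.

G0 X-5.64 Y-0.47 Z5.70
G1 X-5.41 Y-1.42 E0.0731
G1 X-4.83 Y-2.20 E0.1459
G1 X-4.00 Y-2.71 E0.2188
G1 X-3.03 Y-2.86 E0.2922
G1 X-2.08 Y-2.63 E0.3654
G1 X-1.30 Y-2.05 E0.4381
G1 X-0.79 Y-1.22 E0.5110
G1 X-0.64 Y-0.25 E0.5845
G1 X-0.88 Y0.69 E0.6571
G1 X-1.45 Y1.48 E0.7300
G1 X-2.29 Y1.99 E0.8035
G1 X-3.25 Y2.14 E0.8762
G1 X-4.20 Y1.90 E0.9496
G1 X-4.98 Y1.33 E1.0219
G1 X-5.49 Y0.49 E1.0954
G1 X-5.64 Y-0.47 E1.1681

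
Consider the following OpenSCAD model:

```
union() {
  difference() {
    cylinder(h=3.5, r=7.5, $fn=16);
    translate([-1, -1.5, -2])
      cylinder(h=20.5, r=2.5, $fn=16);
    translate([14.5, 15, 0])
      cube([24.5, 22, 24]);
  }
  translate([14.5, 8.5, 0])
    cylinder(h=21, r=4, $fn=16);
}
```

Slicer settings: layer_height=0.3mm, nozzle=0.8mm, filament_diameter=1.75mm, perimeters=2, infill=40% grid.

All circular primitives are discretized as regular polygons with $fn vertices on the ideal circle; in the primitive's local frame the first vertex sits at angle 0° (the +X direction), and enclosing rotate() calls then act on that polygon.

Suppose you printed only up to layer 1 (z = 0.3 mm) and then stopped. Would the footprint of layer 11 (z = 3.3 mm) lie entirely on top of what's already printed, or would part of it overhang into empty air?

entirely on top

Compare the two slices. At z = 0.3: the cylinder: section is a regular 16-gon, circumradius r=7.5 (area = (16/2)·7.500²·sin(360°/16) = 172.21 mm²); the r=2.5 cylinder at (-1, -1.5) gives a regular 16-gon of circumradius 2.5 (constant along its height) (area = (16/2)·2.500²·sin(360°/16) = 19.13 mm²); the cube at (14.5, 15) (footprint 24.5×22) is included at this height (area 539.00 mm²); After the difference (first − rest): starting from the r=7.5 cylinder (172.21 mm²), the r=2.5 cylinder at (-1, -1.5) lies wholly inside it (removes its full 19.13 mm² and its 15.61 mm outline becomes a hole wall); the 24.5×22 cube at (14.5, 15) misses the remaining region (no effect) — area = 153.07 mm²; the r=4 cylinder at (14.5, 8.5) gives a regular 16-gon of circumradius 4 (constant along its height) (area = (16/2)·4.000²·sin(360°/16) = 48.98 mm²); Taking the union: the 2 present regions are separate (no shared area or edge), so areas and boundary lengths simply add and each stays a separate island — area = 202.06 mm². At z = 3.3: the r=7.5 cylinder contributes a regular 16-gon of circumradius 7.5 (area = (16/2)·7.500²·sin(360°/16) = 172.21 mm²); the r=2.5 cylinder at (-1, -1.5) contributes a regular 16-gon of circumradius 2.5 (area = (16/2)·2.500²·sin(360°/16) = 19.13 mm²); the 24.5×22 cube at (14.5, 15) contributes its full rectangle (area 539.00 mm²); Subtracting the remaining from the first: starting from the r=7.5 cylinder (172.21 mm²), the r=2.5 cylinder at (-1, -1.5) lies wholly inside it (removes its full 19.13 mm² and its 15.61 mm outline becomes a hole wall); the 24.5×22 cube at (14.5, 15) misses the remaining region (no effect) — area = 153.07 mm²; the r=4 cylinder at (14.5, 8.5) gives a regular 16-gon of circumradius 4 (constant along its height) (area = (16/2)·4.000²·sin(360°/16) = 48.98 mm²); Combining (union): the 2 present regions are separate (no shared area or edge), so areas and boundary lengths simply add and each stays a separate island — area = 202.06 mm². Checking containment: the cross-section at z = 3.3 is a subset of the cross-section at z = 0.3.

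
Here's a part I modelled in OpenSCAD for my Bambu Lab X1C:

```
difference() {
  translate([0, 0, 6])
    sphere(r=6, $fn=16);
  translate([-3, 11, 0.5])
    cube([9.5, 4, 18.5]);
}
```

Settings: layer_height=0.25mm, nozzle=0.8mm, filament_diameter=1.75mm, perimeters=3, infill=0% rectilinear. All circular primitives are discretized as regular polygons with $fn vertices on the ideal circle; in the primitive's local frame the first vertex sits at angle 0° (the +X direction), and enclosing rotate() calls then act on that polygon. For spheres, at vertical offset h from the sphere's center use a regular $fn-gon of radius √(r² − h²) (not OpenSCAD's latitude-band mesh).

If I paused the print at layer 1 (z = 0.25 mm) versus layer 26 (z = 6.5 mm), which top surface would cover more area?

layer 26 (z = 6.5 mm)

Layer 1 (z = 0.25): the r=6 sphere slices to a regular 16-gon of circumradius 1.714 (√(r²−h²) with h=5.75 from center) (area = (16/2)·1.714²·sin(360°/16) = 8.99 mm²); the cube at (-3, 11) is absent (z outside [0.5, 19]); Taking the first minus the rest: none of the subtracted shapes is present at this height, so the r=6 sphere is unchanged — area = 8.99 mm². So its area = 8.99 mm². Layer 26 (z = 6.5): the r=6 sphere slices to a regular 16-gon of circumradius 5.979 (√(r²−h²) with h=0.5 from center) (area = (16/2)·5.979²·sin(360°/16) = 109.45 mm²); the cube at (-3, 11) (footprint 9.5×4) is included at this height (area 38.00 mm²); Subtracting the remaining from the first: starting from the r=6 sphere (109.45 mm²), the 9.5×4 cube at (-3, 11) misses the remaining region (no effect) — area = 109.45 mm². So its area = 109.45 mm². Layer 26 is larger (109.45 vs 8.99 mm²).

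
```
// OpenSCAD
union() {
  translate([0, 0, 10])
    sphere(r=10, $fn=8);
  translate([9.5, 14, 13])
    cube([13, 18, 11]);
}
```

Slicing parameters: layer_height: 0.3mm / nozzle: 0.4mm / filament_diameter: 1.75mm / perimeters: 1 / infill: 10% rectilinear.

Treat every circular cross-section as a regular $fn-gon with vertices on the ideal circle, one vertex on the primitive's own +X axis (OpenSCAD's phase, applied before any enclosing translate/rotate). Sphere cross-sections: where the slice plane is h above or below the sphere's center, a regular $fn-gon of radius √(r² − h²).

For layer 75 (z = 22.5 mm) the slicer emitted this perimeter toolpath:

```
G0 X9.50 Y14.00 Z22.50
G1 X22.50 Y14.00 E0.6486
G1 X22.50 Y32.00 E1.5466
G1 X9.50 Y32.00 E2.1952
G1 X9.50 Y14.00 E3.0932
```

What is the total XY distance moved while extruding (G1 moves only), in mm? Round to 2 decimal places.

Sum the Euclidean lengths of each G1 segment: total = 62.00 mm.

62.00 mm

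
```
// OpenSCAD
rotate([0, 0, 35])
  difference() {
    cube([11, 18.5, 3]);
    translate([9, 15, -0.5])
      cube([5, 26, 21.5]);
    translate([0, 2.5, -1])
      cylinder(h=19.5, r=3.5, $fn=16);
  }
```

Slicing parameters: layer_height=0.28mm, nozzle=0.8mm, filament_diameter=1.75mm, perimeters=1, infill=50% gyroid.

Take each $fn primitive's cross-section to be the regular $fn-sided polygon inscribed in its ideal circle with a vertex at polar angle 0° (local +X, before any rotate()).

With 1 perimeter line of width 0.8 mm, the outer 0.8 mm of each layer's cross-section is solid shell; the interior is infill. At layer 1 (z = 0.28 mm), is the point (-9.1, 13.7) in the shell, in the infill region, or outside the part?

At z = 0.28 mm: the cube (footprint 11×18.5) is included at this height; the 5×26 cube at (9, 15) contributes its full rectangle; the r=3.5 cylinder at (0, 2.5) gives a regular 16-gon of circumradius 3.5 (constant along its height); Taking the first minus the rest: starting from the 11×18.5 cube, the 5×26 cube at (9, 15) partially overlaps it — only the 7.00 mm² overlap (of its 130.00 mm²) is removed, clipping the outline; the r=3.5 cylinder at (0, 2.5) partially overlaps it — only the 17.19 mm² overlap (of its 37.50 mm²) is removed, clipping the outline — 1 connected region; (whole slice rotated 35° about Z — lengths, areas and connectivity unchanged). Overall, the cross-section is a single solid region. Undo the 35° rotation: the query point maps to (0.404, 16.442) in the un-rotated model frame. The nearest boundary edge runs (0.00, 6.00)→(0.00, 18.50); distance from the point to it = 0.40 mm. The point is inside the cross-section, 0.40 mm from the nearest boundary — within the 0.8 mm shell band (1 × 0.8).

shell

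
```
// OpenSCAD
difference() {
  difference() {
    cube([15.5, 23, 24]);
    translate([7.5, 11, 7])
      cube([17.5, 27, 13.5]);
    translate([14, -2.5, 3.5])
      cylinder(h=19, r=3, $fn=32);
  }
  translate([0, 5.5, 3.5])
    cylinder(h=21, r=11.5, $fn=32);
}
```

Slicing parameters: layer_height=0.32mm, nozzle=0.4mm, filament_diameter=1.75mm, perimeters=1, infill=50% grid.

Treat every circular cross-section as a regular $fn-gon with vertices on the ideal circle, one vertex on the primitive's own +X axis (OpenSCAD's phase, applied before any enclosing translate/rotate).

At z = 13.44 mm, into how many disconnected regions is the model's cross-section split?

At z = 13.44 mm: the cube (footprint 15.5×23) is included at this height; the cube at (7.5, 11) (footprint 17.5×27) is included at this height; the cylinder at (14, -2.5): section is a regular 32-gon, circumradius r=3; Taking the first minus the rest: starting from the 15.5×23 cube, the 17.5×27 cube at (7.5, 11) partially overlaps it — only the 96.00 mm² overlap (of its 472.50 mm²) is removed, clipping the outline; the r=3 cylinder at (14, -2.5) partially overlaps it — only the 1.08 mm² overlap (of its 28.09 mm²) is removed, clipping the outline — 1 connected region; the r=11.5 cylinder at (0, 5.5) contributes a regular 32-gon of circumradius 11.5; Taking the first minus the rest: starting from that combined region, the r=11.5 cylinder at (0, 5.5) partially overlaps it — only the 159.18 mm² overlap (of its 412.81 mm²) is removed, clipping the outline — 2 connected regions. The result has 2 disconnected regions.

2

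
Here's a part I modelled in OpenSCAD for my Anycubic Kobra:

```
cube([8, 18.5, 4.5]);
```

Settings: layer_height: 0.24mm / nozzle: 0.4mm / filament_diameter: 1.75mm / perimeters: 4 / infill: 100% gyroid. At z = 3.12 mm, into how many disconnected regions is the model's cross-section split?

1

At z = 3.12 mm: the cube is present — its section is the full 8×18.5 rectangle. The result has 1 disconnected region.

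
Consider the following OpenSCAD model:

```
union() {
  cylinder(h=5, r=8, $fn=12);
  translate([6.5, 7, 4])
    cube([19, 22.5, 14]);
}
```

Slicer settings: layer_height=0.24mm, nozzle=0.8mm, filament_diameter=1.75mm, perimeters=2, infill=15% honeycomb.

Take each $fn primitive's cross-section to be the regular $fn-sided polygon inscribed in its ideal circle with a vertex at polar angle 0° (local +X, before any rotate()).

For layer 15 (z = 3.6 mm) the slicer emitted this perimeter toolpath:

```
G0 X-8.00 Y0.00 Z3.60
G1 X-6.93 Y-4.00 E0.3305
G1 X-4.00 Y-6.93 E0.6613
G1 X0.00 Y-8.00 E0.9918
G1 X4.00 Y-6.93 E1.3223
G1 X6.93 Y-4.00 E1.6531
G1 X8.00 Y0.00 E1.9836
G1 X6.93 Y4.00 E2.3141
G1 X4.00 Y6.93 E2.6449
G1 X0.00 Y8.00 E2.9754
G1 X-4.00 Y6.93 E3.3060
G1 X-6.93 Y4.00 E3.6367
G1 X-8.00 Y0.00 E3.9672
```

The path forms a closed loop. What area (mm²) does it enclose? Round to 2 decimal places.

Apply the shoelace formula to the sequence of (X, Y) vertices; enclosed area = 192.05 mm².

192.05 mm²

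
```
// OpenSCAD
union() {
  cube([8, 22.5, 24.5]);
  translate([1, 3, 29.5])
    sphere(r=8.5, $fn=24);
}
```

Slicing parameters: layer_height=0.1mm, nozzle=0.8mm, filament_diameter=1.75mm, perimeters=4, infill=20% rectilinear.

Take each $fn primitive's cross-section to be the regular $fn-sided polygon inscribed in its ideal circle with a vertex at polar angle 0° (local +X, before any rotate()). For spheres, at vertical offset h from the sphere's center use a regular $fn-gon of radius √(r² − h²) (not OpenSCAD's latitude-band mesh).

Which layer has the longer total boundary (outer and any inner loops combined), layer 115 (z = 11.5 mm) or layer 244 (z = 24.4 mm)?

Layer 115 (z = 11.5): the cube (footprint 8×22.5) is included at this height (perimeter 61.00 mm); the sphere at (1, 3) is absent (|z−center|=18.000 > r=8.5); Taking the union: only the 8×22.5 cube is present, so the union is just that shape — boundary = 61.00 mm. So its perimeter = 61.00 mm. Layer 244 (z = 24.4): the cube is present — its section is the full 8×22.5 rectangle (perimeter 61.00 mm); the r=8.5 sphere at (1, 3) slices to a regular 24-gon of circumradius 6.800 (√(r²−h²) with h=5.1 from center) (perimeter = 2·24·6.800·sin(180°/24) = 42.60 mm); Merging all regions: the regions partially overlap (shared area 65.23 mm²), so the edge portions inside another operand are dropped and the merged outline is re-measured after clipping — boundary = 72.10 mm. So its perimeter = 72.10 mm. Layer 244 is larger (72.10 vs 61.00 mm).

layer 244 (z = 24.4 mm)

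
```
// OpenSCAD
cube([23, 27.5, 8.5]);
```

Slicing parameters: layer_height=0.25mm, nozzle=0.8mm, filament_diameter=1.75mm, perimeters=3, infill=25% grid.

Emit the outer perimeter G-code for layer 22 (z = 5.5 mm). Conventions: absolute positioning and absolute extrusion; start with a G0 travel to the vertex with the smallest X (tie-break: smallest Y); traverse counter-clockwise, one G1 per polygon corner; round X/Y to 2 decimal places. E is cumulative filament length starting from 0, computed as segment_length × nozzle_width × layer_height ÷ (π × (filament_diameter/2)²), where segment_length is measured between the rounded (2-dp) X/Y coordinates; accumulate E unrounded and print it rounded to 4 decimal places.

G0 X0.00 Y0.00 Z5.50
G1 X23.00 Y0.00 E1.9125
G1 X23.00 Y27.50 E4.1991
G1 X0.00 Y27.50 E6.1115
G1 X0.00 Y0.00 E8.3982

At z = 5.5 mm: the 23×27.5 cube contributes its full rectangle. The outline is a single polygon with 4 vertices. Extrusion per mm of travel: 0.8 × 0.25 / (π × 0.875²) = 0.083150. Accumulating E over each segment gives final E = 8.3982.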